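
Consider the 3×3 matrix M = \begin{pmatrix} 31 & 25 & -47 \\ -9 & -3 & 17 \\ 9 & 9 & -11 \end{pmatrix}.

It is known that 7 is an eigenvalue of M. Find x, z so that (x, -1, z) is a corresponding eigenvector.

3, 1

We need (M - 7I)v = 0.
M - 7I = [[24, 25, -47], [-9, -10, 17], [9, 9, -18]].
Row 1: (24)·x + (25)·-1 + (-47)·z = 0
Row 2: (-9)·x + (-10)·-1 + (17)·z = 0
Row 3: (9)·x + (9)·-1 + (-18)·z = 0
Solving gives x = 3, z = 1.
Check: M·(3, -1, 1) = (21, -7, 7) = 7·(3, -1, 1).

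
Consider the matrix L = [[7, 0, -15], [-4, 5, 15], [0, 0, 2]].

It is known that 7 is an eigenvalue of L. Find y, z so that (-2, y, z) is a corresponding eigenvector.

We need (L - 7I)v = 0.
L - 7I = [[0, 0, -15], [-4, -2, 15], [0, 0, -5]].
Row 1: (0)·-2 + (0)·y + (-15)·z = 0
Row 2: (-4)·-2 + (-2)·y + (15)·z = 0
Row 3: (0)·-2 + (0)·y + (-5)·z = 0
Solving gives y = 4, z = 0.
Check: L·(-2, 4, 0) = (-14, 28, 0) = 7·(-2, 4, 0).

4, 0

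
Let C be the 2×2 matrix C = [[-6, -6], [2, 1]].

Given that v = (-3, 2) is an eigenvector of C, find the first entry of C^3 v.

24

First find the eigenvalue: Cv = (6, -4) = -2·(-3, 2), so λ = -2.
Then C^3 v = λ^3·v = (-2)^3·(-3, 2) = -8·(-3, 2) = (24, -16).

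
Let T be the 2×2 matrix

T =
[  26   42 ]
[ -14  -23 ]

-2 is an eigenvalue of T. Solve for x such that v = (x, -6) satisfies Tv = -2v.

9

We need (T + 2I)v = 0.
T + 2I = [[28, 42], [-14, -21]].
Row 1: (28)·x + (42)·-6 = 0
Row 2: (-14)·x + (-21)·-6 = 0
Solving gives x = 9.
Check: T·(9, -6) = (-18, 12) = -2·(9, -6).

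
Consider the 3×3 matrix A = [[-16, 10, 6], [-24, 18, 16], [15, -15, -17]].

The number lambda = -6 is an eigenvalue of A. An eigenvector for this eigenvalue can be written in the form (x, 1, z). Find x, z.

1, 0

We need (A + 6I)v = 0.
A + 6I = [[-10, 10, 6], [-24, 24, 16], [15, -15, -11]].
Row 1: (-10)·x + (10)·1 + (6)·z = 0
Row 2: (-24)·x + (24)·1 + (16)·z = 0
Row 3: (15)·x + (-15)·1 + (-11)·z = 0
Solving gives x = 1, z = 0.
Check: A·(1, 1, 0) = (-6, -6, 0) = -6·(1, 1, 0).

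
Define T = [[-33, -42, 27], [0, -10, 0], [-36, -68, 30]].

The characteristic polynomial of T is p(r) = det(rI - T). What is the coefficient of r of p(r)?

p(r) = r^3 + 13r^2 + 12r - 180.
The coefficient of r is 12.

12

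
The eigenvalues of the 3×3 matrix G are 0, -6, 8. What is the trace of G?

trace(G) is the sum of the eigenvalues: (0) + (-6) + (8) = 2.

2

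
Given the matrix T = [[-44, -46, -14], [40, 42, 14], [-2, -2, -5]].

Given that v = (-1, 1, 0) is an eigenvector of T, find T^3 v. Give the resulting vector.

First find the eigenvalue: Tv = (-2, 2, 0) = 2·(-1, 1, 0), so λ = 2.
Then T^3 v = λ^3·v = 2^3·(-1, 1, 0) = 8·(-1, 1, 0) = (-8, 8, 0).

(-8, 8, 0)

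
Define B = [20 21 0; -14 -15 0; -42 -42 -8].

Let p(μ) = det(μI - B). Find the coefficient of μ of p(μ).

-46

p(μ) = μ^3 + 3μ^2 - 46μ - 48.
The coefficient of μ is -46.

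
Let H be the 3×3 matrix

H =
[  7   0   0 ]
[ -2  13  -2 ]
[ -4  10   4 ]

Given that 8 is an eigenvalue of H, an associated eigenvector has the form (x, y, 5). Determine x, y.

We need (H - 8I)v = 0.
H - 8I = [[-1, 0, 0], [-2, 5, -2], [-4, 10, -4]].
Row 1: (-1)·x + (0)·y + (0)·5 = 0
Row 2: (-2)·x + (5)·y + (-2)·5 = 0
Row 3: (-4)·x + (10)·y + (-4)·5 = 0
Solving gives x = 0, y = 2.
Check: H·(0, 2, 5) = (0, 16, 40) = 8·(0, 2, 5).

0, 2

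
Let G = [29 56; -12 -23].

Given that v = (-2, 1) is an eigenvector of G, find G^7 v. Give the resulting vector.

First find the eigenvalue: Gv = (-2, 1) = 1·(-2, 1), so λ = 1.
Then G^7 v = λ^7·v = 1^7·(-2, 1) = 1·(-2, 1) = (-2, 1).

(-2, 1)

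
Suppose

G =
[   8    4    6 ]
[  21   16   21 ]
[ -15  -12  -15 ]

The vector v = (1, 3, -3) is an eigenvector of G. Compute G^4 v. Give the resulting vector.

(16, 48, -48)

First find the eigenvalue: Gv = (2, 6, -6) = 2·(1, 3, -3), so λ = 2.
Then G^4 v = λ^4·v = 2^4·(1, 3, -3) = 16·(1, 3, -3) = (16, 48, -48).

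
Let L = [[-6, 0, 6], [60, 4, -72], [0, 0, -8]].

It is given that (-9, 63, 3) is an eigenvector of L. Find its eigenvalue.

-8

Compute Lv: L·(-9, 63, 3) = (72, -504, -24).
Since Lv = λv, compare component 1: 72 = λ·-9, so λ = -8.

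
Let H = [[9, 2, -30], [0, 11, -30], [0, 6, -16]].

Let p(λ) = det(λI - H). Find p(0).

p(0) = det(0·I − H) = det(−H) = (−1)^3·det(H).
det(H) = 36, so p(0) = -36.

-36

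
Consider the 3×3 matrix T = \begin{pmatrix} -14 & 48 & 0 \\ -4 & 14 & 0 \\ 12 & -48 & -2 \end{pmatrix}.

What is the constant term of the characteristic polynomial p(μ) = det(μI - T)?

-8

p(0) = det(0·I − T) = det(−T) = (−1)^3·det(T).
det(T) = 8, so p(0) = -8.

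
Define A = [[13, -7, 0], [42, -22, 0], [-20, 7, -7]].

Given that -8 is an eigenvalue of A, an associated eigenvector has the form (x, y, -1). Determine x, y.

We need (A + 8I)v = 0.
A + 8I = [[21, -7, 0], [42, -14, 0], [-20, 7, 1]].
Row 1: (21)·x + (-7)·y + (0)·-1 = 0
Row 2: (42)·x + (-14)·y + (0)·-1 = 0
Row 3: (-20)·x + (7)·y + (1)·-1 = 0
Solving gives x = 1, y = 3.
Check: A·(1, 3, -1) = (-8, -24, 8) = -8·(1, 3, -1).

1, 3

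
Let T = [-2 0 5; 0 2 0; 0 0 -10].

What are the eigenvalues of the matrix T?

-10, -2, 2

T is upper triangular, so its eigenvalues are the diagonal entries.
Diagonal: -2, 2, -10.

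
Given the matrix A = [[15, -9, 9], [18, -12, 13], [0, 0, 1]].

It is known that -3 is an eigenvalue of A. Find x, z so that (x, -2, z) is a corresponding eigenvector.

-1, 0

We need (A + 3I)v = 0.
A + 3I = [[18, -9, 9], [18, -9, 13], [0, 0, 4]].
Row 1: (18)·x + (-9)·-2 + (9)·z = 0
Row 2: (18)·x + (-9)·-2 + (13)·z = 0
Row 3: (0)·x + (0)·-2 + (4)·z = 0
Solving gives x = -1, z = 0.
Check: A·(-1, -2, 0) = (3, 6, 0) = -3·(-1, -2, 0).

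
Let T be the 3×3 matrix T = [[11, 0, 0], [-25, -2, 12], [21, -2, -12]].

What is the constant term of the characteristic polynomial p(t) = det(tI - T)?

-528

p(0) = det(0·I − T) = det(−T) = (−1)^3·det(T).
det(T) = 528, so p(0) = -528.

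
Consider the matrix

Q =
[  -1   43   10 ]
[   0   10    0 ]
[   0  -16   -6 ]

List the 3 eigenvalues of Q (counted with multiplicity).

-6, -1, 10

Set up det(λI - Q) = 0.
Expanding along the first row, p(λ) = λ^3 - 3λ^2 - 64λ - 60.
Rational-root test: λ = -1 gives p(-1) = 0.
Factor out (λ + 1): p(λ) = (λ + 1)·(λ^2 - 4λ - 60).
The quadratic factors as (λ + 6)·(λ - 10).
Eigenvalues: -6, -1, 10.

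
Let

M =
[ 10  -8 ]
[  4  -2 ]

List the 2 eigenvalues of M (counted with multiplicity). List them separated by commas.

2, 6

det(M - λI) = (10 - λ)(-2 - λ) - (-8)·(4) = λ^2 - 8λ + 12.
This factors as (λ - 2)·(λ - 6) = 0.
Eigenvalues: 2, 6.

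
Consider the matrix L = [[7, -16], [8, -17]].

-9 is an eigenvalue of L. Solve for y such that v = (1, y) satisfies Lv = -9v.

1

We need (L + 9I)v = 0.
L + 9I = [[16, -16], [8, -8]].
Row 1: (16)·1 + (-16)·y = 0
Row 2: (8)·1 + (-8)·y = 0
Solving gives y = 1.
Check: L·(1, 1) = (-9, -9) = -9·(1, 1).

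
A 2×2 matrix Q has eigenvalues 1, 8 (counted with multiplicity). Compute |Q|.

8

det(Q) is the product of the eigenvalues: (1) · (8) = 8.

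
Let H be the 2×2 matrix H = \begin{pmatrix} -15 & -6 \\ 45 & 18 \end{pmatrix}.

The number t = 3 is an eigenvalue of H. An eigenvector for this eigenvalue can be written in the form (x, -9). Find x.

We need (H - 3I)v = 0.
H - 3I = [[-18, -6], [45, 15]].
Row 1: (-18)·x + (-6)·-9 = 0
Row 2: (45)·x + (15)·-9 = 0
Solving gives x = 3.
Check: H·(3, -9) = (9, -27) = 3·(3, -9).

3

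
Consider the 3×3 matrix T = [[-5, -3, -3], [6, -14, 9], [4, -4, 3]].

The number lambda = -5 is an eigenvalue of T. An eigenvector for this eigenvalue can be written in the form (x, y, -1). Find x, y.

We need (T + 5I)v = 0.
T + 5I = [[0, -3, -3], [6, -9, 9], [4, -4, 8]].
Row 1: (0)·x + (-3)·y + (-3)·-1 = 0
Row 2: (6)·x + (-9)·y + (9)·-1 = 0
Row 3: (4)·x + (-4)·y + (8)·-1 = 0
Solving gives x = 3, y = 1.
Check: T·(3, 1, -1) = (-15, -5, 5) = -5·(3, 1, -1).

3, 1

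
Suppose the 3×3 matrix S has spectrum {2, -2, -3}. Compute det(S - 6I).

-288

If S has eigenvalues 2, -2, -3, then S - 6I has eigenvalues -4, -8, -9.
det(S - 6I) = (-4) · (-8) · (-9) = -288.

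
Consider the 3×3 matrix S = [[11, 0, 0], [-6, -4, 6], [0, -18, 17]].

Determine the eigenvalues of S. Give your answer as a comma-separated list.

5, 8, 11

Set up det(sI - S) = 0.
Expanding the 3×3 determinant: p(s) = s^3 - 24s^2 + 183s - 440.
Try s = 5: p(5) = 0, so 5 is a root.
Dividing by (s - 5) leaves s^2 - 19s + 88.
The quadratic factors as (s - 8)·(s - 11).
Eigenvalues: 5, 8, 11.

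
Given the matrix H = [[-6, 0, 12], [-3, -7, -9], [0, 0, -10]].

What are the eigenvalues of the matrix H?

Set up det(sI - H) = 0.
Cofactor expansion gives p(s) = s^3 + 23s^2 + 172s + 420.
Since p(-6) = 0, s = -6 is a root.
Dividing by (s + 6) leaves s^2 + 17s + 70.
The quadratic factors as (s + 10)·(s + 7).
Eigenvalues: -10, -7, -6.

-10, -7, -6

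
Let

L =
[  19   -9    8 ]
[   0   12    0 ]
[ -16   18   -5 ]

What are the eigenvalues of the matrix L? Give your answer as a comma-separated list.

3, 11, 12

Compute the characteristic polynomial p(λ) = det(λI - L).
Expanding along the first row, p(λ) = λ^3 - 26λ^2 + 201λ - 396.
Try λ = 11: p(11) = 0, so 11 is a root.
Dividing by (λ - 11) leaves λ^2 - 15λ + 36.
The quadratic factors as (λ - 3)·(λ - 12).
Eigenvalues: 3, 11, 12.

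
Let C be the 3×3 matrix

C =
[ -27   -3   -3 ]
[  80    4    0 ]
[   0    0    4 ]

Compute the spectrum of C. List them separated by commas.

-12, -11, 4

The characteristic polynomial is p(μ) = det(μI - C).
Cofactor expansion gives p(μ) = μ^3 + 19μ^2 + 40μ - 528.
Rational-root test: μ = 4 gives p(4) = 0.
Dividing by (μ - 4) leaves μ^2 + 23μ + 132.
The quadratic factors as (μ + 12)·(μ + 11).
Eigenvalues: -12, -11, 4.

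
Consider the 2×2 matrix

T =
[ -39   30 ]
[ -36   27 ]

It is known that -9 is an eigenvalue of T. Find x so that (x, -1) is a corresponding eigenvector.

We need (T + 9I)v = 0.
T + 9I = [[-30, 30], [-36, 36]].
Row 1: (-30)·x + (30)·-1 = 0
Row 2: (-36)·x + (36)·-1 = 0
Solving gives x = -1.
Check: T·(-1, -1) = (9, 9) = -9·(-1, -1).

-1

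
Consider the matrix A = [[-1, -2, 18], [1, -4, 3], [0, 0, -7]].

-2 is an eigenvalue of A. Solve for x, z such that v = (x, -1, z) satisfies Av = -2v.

We need (A + 2I)v = 0.
A + 2I = [[1, -2, 18], [1, -2, 3], [0, 0, -5]].
Row 1: (1)·x + (-2)·-1 + (18)·z = 0
Row 2: (1)·x + (-2)·-1 + (3)·z = 0
Row 3: (0)·x + (0)·-1 + (-5)·z = 0
Solving gives x = -2, z = 0.
Check: A·(-2, -1, 0) = (4, 2, 0) = -2·(-2, -1, 0).

-2, 0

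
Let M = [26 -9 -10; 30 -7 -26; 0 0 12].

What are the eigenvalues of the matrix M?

Compute the characteristic polynomial p(lambda) = det(lambda·I - M).
Cofactor expansion gives p(lambda) = lambda^3 - 31·lambda^2 + 316·lambda - 1056.
Since p(8) = 0, lambda = 8 is a root.
Dividing by (lambda - 8) leaves lambda^2 - 23·lambda + 132.
The quadratic factors as (lambda - 11)·(lambda - 12).
Eigenvalues: 8, 11, 12.

8, 11, 12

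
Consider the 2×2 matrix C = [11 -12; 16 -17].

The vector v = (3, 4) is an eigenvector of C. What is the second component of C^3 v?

-500

First find the eigenvalue: Cv = (-15, -20) = -5·(3, 4), so λ = -5.
Then C^3 v = λ^3·v = (-5)^3·(3, 4) = -125·(3, 4) = (-375, -500).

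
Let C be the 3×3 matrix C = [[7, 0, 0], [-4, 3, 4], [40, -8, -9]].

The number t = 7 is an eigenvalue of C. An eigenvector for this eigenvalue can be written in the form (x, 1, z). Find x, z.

We need (C - 7I)v = 0.
C - 7I = [[0, 0, 0], [-4, -4, 4], [40, -8, -16]].
Row 1: (0)·x + (0)·1 + (0)·z = 0
Row 2: (-4)·x + (-4)·1 + (4)·z = 0
Row 3: (40)·x + (-8)·1 + (-16)·z = 0
Solving gives x = 1, z = 2.
Check: C·(1, 1, 2) = (7, 7, 14) = 7·(1, 1, 2).

1, 2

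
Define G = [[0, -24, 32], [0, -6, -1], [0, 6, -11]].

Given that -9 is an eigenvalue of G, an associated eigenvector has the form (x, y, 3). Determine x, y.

We need (G + 9I)v = 0.
G + 9I = [[9, -24, 32], [0, 3, -1], [0, 6, -2]].
Row 1: (9)·x + (-24)·y + (32)·3 = 0
Row 2: (0)·x + (3)·y + (-1)·3 = 0
Row 3: (0)·x + (6)·y + (-2)·3 = 0
Solving gives x = -8, y = 1.
Check: G·(-8, 1, 3) = (72, -9, -27) = -9·(-8, 1, 3).

-8, 1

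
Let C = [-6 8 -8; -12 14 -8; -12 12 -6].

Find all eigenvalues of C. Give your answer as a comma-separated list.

-6, 2, 6

The characteristic polynomial is p(lambda) = det(lambda·I - C).
Cofactor expansion gives p(lambda) = lambda^3 - 2·lambda^2 - 36·lambda + 72.
Try lambda = 2: p(2) = 0, so 2 is a root.
Factor out (lambda - 2): p(lambda) = (lambda - 2)·(lambda^2 - 36).
The quadratic factors as (lambda + 6)·(lambda - 6).
Eigenvalues: -6, 2, 6.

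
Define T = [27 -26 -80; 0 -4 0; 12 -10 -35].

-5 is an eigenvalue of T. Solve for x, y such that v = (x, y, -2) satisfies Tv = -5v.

-5, 0

We need (T + 5I)v = 0.
T + 5I = [[32, -26, -80], [0, 1, 0], [12, -10, -30]].
Row 1: (32)·x + (-26)·y + (-80)·-2 = 0
Row 2: (0)·x + (1)·y + (0)·-2 = 0
Row 3: (12)·x + (-10)·y + (-30)·-2 = 0
Solving gives x = -5, y = 0.
Check: T·(-5, 0, -2) = (25, 0, 10) = -5·(-5, 0, -2).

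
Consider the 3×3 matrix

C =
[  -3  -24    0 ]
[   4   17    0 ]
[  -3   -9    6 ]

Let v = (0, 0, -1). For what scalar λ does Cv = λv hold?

Compute Cv: C·(0, 0, -1) = (0, 0, -6).
Since Cv = λv, compare component 3: -6 = λ·-1, so λ = 6.

6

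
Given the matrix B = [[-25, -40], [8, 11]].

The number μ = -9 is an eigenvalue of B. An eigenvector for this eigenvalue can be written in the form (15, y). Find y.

-6

We need (B + 9I)v = 0.
B + 9I = [[-16, -40], [8, 20]].
Row 1: (-16)·15 + (-40)·y = 0
Row 2: (8)·15 + (20)·y = 0
Solving gives y = -6.
Check: B·(15, -6) = (-135, 54) = -9·(15, -6).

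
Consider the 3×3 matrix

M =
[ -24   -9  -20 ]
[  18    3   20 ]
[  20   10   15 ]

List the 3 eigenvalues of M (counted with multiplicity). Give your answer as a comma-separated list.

-6, -5, 5

Compute the characteristic polynomial p(s) = det(sI - M).
Expanding along the first row, p(s) = s^3 + 6s^2 - 25s - 150.
Try s = -5: p(-5) = 0, so -5 is a root.
Factor out (s + 5): p(s) = (s + 5)·(s^2 + s - 30).
The quadratic factors as (s + 6)·(s - 5).
Eigenvalues: -6, -5, 5.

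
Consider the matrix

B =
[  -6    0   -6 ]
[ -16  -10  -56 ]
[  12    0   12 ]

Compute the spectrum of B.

-10, 0, 6

The characteristic polynomial is p(λ) = det(λI - B).
Expanding along the first row, p(λ) = λ^3 + 4λ^2 - 60λ.
Since p(0) = 0, λ = 0 is a root.
Factor out λ: p(λ) = λ·(λ^2 + 4λ - 60).
The quadratic factors as (λ + 10)·(λ - 6).
Eigenvalues: -10, 0, 6.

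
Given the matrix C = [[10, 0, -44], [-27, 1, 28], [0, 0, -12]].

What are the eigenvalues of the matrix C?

-12, 1, 10

Set up det(μI - C) = 0.
Cofactor expansion gives p(μ) = μ^3 + μ^2 - 122μ + 120.
Since p(10) = 0, μ = 10 is a root.
Factor out (μ - 10): p(μ) = (μ - 10)·(μ^2 + 11μ - 12).
The quadratic factors as (μ + 12)·(μ - 1).
Eigenvalues: -12, 1, 10.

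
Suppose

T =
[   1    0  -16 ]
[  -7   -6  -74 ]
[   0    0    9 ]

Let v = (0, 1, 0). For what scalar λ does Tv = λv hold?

Compute Tv: T·(0, 1, 0) = (0, -6, 0).
Since Tv = λv, compare component 2: -6 = λ·1, so λ = -6.

-6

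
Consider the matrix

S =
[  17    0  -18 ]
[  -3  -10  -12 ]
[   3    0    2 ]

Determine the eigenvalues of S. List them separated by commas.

Compute the characteristic polynomial p(μ) = det(μI - S).
Cofactor expansion gives p(μ) = μ^3 - 9μ^2 - 102μ + 880.
Try μ = -10: p(-10) = 0, so -10 is a root.
Factor out (μ + 10): p(μ) = (μ + 10)·(μ^2 - 19μ + 88).
The quadratic factors as (μ - 8)·(μ - 11).
Eigenvalues: -10, 8, 11.

-10, 8, 11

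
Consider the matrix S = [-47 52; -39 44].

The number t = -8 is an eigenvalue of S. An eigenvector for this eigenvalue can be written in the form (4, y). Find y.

3

We need (S + 8I)v = 0.
S + 8I = [[-39, 52], [-39, 52]].
Row 1: (-39)·4 + (52)·y = 0
Row 2: (-39)·4 + (52)·y = 0
Solving gives y = 3.
Check: S·(4, 3) = (-32, -24) = -8·(4, 3).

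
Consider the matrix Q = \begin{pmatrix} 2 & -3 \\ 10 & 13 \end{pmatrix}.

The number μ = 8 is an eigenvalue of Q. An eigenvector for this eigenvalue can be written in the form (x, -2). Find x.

1

We need (Q - 8I)v = 0.
Q - 8I = [[-6, -3], [10, 5]].
Row 1: (-6)·x + (-3)·-2 = 0
Row 2: (10)·x + (5)·-2 = 0
Solving gives x = 1.
Check: Q·(1, -2) = (8, -16) = 8·(1, -2).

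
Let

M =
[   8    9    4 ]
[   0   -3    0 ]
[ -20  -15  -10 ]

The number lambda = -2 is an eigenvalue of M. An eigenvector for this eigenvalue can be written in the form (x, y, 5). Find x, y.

-2, 0

We need (M + 2I)v = 0.
M + 2I = [[10, 9, 4], [0, -1, 0], [-20, -15, -8]].
Row 1: (10)·x + (9)·y + (4)·5 = 0
Row 2: (0)·x + (-1)·y + (0)·5 = 0
Row 3: (-20)·x + (-15)·y + (-8)·5 = 0
Solving gives x = -2, y = 0.
Check: M·(-2, 0, 5) = (4, 0, -10) = -2·(-2, 0, 5).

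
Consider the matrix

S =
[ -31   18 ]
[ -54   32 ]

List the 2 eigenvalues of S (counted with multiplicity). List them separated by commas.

det(S - sI) = (-31 - s)(32 - s) - (18)·(-54) = s^2 - s - 20.
This factors as (s + 4)·(s - 5) = 0.
Eigenvalues: -4, 5.

-4, 5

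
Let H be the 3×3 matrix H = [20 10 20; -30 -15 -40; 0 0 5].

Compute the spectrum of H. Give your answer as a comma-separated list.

Set up det(tI - H) = 0.
Expanding the 3×3 determinant: p(t) = t^3 - 10t^2 + 25t.
Rational-root test: t = 0 gives p(0) = 0.
Factor out t: p(t) = t·(t^2 - 10t + 25).
The quadratic factor is (t - 5)^2.
Eigenvalues: 0, 5, 5.

0, 5, 5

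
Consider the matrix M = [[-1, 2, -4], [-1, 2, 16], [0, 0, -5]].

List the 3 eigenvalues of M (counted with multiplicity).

Compute the characteristic polynomial p(s) = det(sI - M).
Cofactor expansion gives p(s) = s^3 + 4s^2 - 5s.
Rational-root test: s = 0 gives p(0) = 0.
Dividing by s leaves s^2 + 4s - 5.
The quadratic factors as (s + 5)·(s - 1).
Eigenvalues: -5, 0, 1.

-5, 0, 1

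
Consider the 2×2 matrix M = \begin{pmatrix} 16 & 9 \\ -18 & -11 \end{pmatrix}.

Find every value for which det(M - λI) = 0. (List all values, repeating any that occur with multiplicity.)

-2, 7

det(M - λI) = (16 - λ)(-11 - λ) - (9)·(-18) = λ^2 - 5λ - 14.
This factors as (λ + 2)·(λ - 7) = 0.
Eigenvalues: -2, 7.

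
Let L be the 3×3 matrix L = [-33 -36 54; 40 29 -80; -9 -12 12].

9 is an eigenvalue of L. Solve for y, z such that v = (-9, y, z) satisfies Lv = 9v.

We need (L - 9I)v = 0.
L - 9I = [[-42, -36, 54], [40, 20, -80], [-9, -12, 3]].
Row 1: (-42)·-9 + (-36)·y + (54)·z = 0
Row 2: (40)·-9 + (20)·y + (-80)·z = 0
Row 3: (-9)·-9 + (-12)·y + (3)·z = 0
Solving gives y = 6, z = -3.
Check: L·(-9, 6, -3) = (-81, 54, -27) = 9·(-9, 6, -3).

6, -3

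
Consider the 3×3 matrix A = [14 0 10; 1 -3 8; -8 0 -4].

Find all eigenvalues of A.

-3, 4, 6

Set up det(μI - A) = 0.
Expanding the 3×3 determinant: p(μ) = μ^3 - 7μ^2 - 6μ + 72.
Since p(-3) = 0, μ = -3 is a root.
Factor out (μ + 3): p(μ) = (μ + 3)·(μ^2 - 10μ + 24).
The quadratic factors as (μ - 4)·(μ - 6).
Eigenvalues: -3, 4, 6.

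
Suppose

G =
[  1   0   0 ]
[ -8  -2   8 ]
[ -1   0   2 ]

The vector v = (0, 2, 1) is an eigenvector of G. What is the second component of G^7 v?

First find the eigenvalue: Gv = (0, 4, 2) = 2·(0, 2, 1), so λ = 2.
Then G^7 v = λ^7·v = 2^7·(0, 2, 1) = 128·(0, 2, 1) = (0, 256, 128).

256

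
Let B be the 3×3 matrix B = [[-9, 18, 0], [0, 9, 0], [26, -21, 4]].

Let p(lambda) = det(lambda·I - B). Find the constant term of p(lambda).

p(lambda) = lambda^3 - 4·lambda^2 - 81·lambda + 324.
The constant term is 324.

324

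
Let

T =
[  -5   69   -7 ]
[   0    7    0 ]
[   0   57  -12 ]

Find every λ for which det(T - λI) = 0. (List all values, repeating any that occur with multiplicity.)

-12, -5, 7

The characteristic polynomial is p(r) = det(rI - T).
Expanding the 3×3 determinant: p(r) = r^3 + 10r^2 - 59r - 420.
Rational-root test: r = -5 gives p(-5) = 0.
Factor out (r + 5): p(r) = (r + 5)·(r^2 + 5r - 84).
The quadratic factors as (r + 12)·(r - 7).
Eigenvalues: -12, -5, 7.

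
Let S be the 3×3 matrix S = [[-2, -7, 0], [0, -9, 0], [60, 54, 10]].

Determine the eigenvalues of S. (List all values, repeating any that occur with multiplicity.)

-9, -2, 10

Set up det(λI - S) = 0.
Cofactor expansion gives p(λ) = λ^3 + λ^2 - 92λ - 180.
Since p(-2) = 0, λ = -2 is a root.
Dividing by (λ + 2) leaves λ^2 - λ - 90.
The quadratic factors as (λ + 9)·(λ - 10).
Eigenvalues: -9, -2, 10.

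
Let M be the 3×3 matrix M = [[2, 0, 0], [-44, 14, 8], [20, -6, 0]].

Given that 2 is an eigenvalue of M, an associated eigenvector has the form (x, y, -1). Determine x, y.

We need (M - 2I)v = 0.
M - 2I = [[0, 0, 0], [-44, 12, 8], [20, -6, -2]].
Row 1: (0)·x + (0)·y + (0)·-1 = 0
Row 2: (-44)·x + (12)·y + (8)·-1 = 0
Row 3: (20)·x + (-6)·y + (-2)·-1 = 0
Solving gives x = -1, y = -3.
Check: M·(-1, -3, -1) = (-2, -6, -2) = 2·(-1, -3, -1).

-1, -3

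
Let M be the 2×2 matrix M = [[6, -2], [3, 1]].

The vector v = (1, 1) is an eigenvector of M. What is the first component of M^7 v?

First find the eigenvalue: Mv = (4, 4) = 4·(1, 1), so λ = 4.
Then M^7 v = λ^7·v = 4^7·(1, 1) = 16384·(1, 1) = (16384, 16384).

16384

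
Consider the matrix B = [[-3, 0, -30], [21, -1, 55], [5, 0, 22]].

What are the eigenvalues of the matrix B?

Compute the characteristic polynomial p(lambda) = det(lambda·I - B).
Expanding the 3×3 determinant: p(lambda) = lambda^3 - 18·lambda^2 + 65·lambda + 84.
Rational-root test: lambda = 7 gives p(7) = 0.
Factor out (lambda - 7): p(lambda) = (lambda - 7)·(lambda^2 - 11·lambda - 12).
The quadratic factors as (lambda + 1)·(lambda - 12).
Eigenvalues: -1, 7, 12.

-1, 7, 12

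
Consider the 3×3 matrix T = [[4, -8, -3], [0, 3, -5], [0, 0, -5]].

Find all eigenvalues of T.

-5, 3, 4

T is upper triangular, so its eigenvalues are the diagonal entries.
Diagonal: 4, 3, -5.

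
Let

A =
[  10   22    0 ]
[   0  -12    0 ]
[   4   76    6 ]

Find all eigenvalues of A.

Compute the characteristic polynomial p(t) = det(tI - A).
Expanding the 3×3 determinant: p(t) = t^3 - 4t^2 - 132t + 720.
Rational-root test: t = 6 gives p(6) = 0.
Factor out (t - 6): p(t) = (t - 6)·(t^2 + 2t - 120).
The quadratic factors as (t + 12)·(t - 10).
Eigenvalues: -12, 6, 10.

-12, 6, 10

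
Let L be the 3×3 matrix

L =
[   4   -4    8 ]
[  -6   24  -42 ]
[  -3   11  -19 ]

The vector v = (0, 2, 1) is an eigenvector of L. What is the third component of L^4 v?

81

First find the eigenvalue: Lv = (0, 6, 3) = 3·(0, 2, 1), so λ = 3.
Then L^4 v = λ^4·v = 3^4·(0, 2, 1) = 81·(0, 2, 1) = (0, 162, 81).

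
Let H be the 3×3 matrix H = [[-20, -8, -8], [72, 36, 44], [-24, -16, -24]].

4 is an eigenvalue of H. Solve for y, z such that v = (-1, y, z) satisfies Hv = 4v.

We need (H - 4I)v = 0.
H - 4I = [[-24, -8, -8], [72, 32, 44], [-24, -16, -28]].
Row 1: (-24)·-1 + (-8)·y + (-8)·z = 0
Row 2: (72)·-1 + (32)·y + (44)·z = 0
Row 3: (-24)·-1 + (-16)·y + (-28)·z = 0
Solving gives y = 5, z = -2.
Check: H·(-1, 5, -2) = (-4, 20, -8) = 4·(-1, 5, -2).

5, -2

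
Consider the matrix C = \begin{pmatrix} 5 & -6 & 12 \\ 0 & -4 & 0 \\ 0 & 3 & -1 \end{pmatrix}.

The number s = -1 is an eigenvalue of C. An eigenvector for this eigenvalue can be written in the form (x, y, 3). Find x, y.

-6, 0

We need (C + 1I)v = 0.
C + 1I = [[6, -6, 12], [0, -3, 0], [0, 3, 0]].
Row 1: (6)·x + (-6)·y + (12)·3 = 0
Row 2: (0)·x + (-3)·y + (0)·3 = 0
Row 3: (0)·x + (3)·y + (0)·3 = 0
Solving gives x = -6, y = 0.
Check: C·(-6, 0, 3) = (6, 0, -3) = -1·(-6, 0, 3).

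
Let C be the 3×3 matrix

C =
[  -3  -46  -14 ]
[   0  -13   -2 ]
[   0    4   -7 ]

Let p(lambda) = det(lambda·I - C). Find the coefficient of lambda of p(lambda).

p(lambda) = lambda^3 + 23·lambda^2 + 159·lambda + 297.
The coefficient of lambda is 159.

159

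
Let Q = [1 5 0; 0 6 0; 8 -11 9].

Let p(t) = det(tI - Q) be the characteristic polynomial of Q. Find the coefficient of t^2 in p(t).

-16

The coefficient of t^2 of det(tI - Q) is −trace(Q).
trace(Q) = (1) + (6) + (9) = 16, so the coefficient is -16.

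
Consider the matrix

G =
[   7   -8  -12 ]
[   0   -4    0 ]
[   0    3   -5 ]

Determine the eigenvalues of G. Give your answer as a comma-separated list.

-5, -4, 7

Compute the characteristic polynomial p(s) = det(sI - G).
Cofactor expansion gives p(s) = s^3 + 2s^2 - 43s - 140.
Rational-root test: s = 7 gives p(7) = 0.
Dividing by (s - 7) leaves s^2 + 9s + 20.
The quadratic factors as (s + 5)·(s + 4).
Eigenvalues: -5, -4, 7.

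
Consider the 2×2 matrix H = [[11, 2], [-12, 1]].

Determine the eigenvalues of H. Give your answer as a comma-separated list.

det(H - λI) = (11 - λ)(1 - λ) - (2)·(-12) = λ^2 - 12λ + 35.
This factors as (λ - 5)·(λ - 7) = 0.
Eigenvalues: 5, 7.

5, 7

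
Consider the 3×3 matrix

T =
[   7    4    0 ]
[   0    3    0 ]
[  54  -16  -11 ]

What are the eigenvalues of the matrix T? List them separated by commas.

Set up det(sI - T) = 0.
Expanding the 3×3 determinant: p(s) = s^3 + s^2 - 89s + 231.
Since p(-11) = 0, s = -11 is a root.
Dividing by (s + 11) leaves s^2 - 10s + 21.
The quadratic factors as (s - 3)·(s - 7).
Eigenvalues: -11, 3, 7.

-11, 3, 7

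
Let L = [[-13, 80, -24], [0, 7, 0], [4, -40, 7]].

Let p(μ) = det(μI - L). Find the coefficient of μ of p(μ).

p(μ) = μ^3 - μ^2 - 37μ - 35.
The coefficient of μ is -37.

-37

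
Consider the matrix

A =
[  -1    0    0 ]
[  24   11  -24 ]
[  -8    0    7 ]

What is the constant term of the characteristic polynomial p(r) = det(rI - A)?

p(0) = det(0·I − A) = det(−A) = (−1)^3·det(A).
det(A) = -77, so p(0) = 77.

77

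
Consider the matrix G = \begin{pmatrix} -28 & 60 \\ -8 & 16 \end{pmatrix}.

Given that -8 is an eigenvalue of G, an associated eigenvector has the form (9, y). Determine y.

3

We need (G + 8I)v = 0.
G + 8I = [[-20, 60], [-8, 24]].
Row 1: (-20)·9 + (60)·y = 0
Row 2: (-8)·9 + (24)·y = 0
Solving gives y = 3.
Check: G·(9, 3) = (-72, -24) = -8·(9, 3).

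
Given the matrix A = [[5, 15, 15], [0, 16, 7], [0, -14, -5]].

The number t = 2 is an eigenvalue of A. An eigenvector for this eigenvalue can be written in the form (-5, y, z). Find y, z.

-1, 2

We need (A - 2I)v = 0.
A - 2I = [[3, 15, 15], [0, 14, 7], [0, -14, -7]].
Row 1: (3)·-5 + (15)·y + (15)·z = 0
Row 2: (0)·-5 + (14)·y + (7)·z = 0
Row 3: (0)·-5 + (-14)·y + (-7)·z = 0
Solving gives y = -1, z = 2.
Check: A·(-5, -1, 2) = (-10, -2, 4) = 2·(-5, -1, 2).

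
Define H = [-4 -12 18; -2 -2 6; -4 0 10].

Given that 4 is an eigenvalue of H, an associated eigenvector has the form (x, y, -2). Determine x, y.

-3, -1

We need (H - 4I)v = 0.
H - 4I = [[-8, -12, 18], [-2, -6, 6], [-4, 0, 6]].
Row 1: (-8)·x + (-12)·y + (18)·-2 = 0
Row 2: (-2)·x + (-6)·y + (6)·-2 = 0
Row 3: (-4)·x + (0)·y + (6)·-2 = 0
Solving gives x = -3, y = -1.
Check: H·(-3, -1, -2) = (-12, -4, -8) = 4·(-3, -1, -2).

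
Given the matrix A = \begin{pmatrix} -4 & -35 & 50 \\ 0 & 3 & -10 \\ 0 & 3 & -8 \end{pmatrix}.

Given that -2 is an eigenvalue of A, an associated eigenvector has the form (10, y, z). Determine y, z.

-2, -1

We need (A + 2I)v = 0.
A + 2I = [[-2, -35, 50], [0, 5, -10], [0, 3, -6]].
Row 1: (-2)·10 + (-35)·y + (50)·z = 0
Row 2: (0)·10 + (5)·y + (-10)·z = 0
Row 3: (0)·10 + (3)·y + (-6)·z = 0
Solving gives y = -2, z = -1.
Check: A·(10, -2, -1) = (-20, 4, 2) = -2·(10, -2, -1).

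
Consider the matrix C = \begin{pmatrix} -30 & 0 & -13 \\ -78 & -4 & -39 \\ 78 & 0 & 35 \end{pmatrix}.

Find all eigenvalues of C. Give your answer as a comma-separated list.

-4, -4, 9

Set up det(μI - C) = 0.
Expanding the 3×3 determinant: p(μ) = μ^3 - μ^2 - 56μ - 144.
Rational-root test: μ = 9 gives p(9) = 0.
Factor out (μ - 9): p(μ) = (μ - 9)·(μ^2 + 8μ + 16).
The quadratic factor is (μ + 4)^2.
Eigenvalues: -4, -4, 9.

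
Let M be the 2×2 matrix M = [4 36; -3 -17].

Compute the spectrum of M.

det(M - λI) = (4 - λ)(-17 - λ) - (36)·(-3) = λ^2 + 13λ + 40.
This factors as (λ + 8)·(λ + 5) = 0.
Eigenvalues: -8, -5.

-8, -5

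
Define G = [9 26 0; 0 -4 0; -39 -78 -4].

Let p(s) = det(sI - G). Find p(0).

p(0) = det(0·I − G) = det(−G) = (−1)^3·det(G).
det(G) = 144, so p(0) = -144.

-144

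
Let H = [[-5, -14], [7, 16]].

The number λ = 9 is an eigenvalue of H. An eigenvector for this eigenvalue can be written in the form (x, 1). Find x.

We need (H - 9I)v = 0.
H - 9I = [[-14, -14], [7, 7]].
Row 1: (-14)·x + (-14)·1 = 0
Row 2: (7)·x + (7)·1 = 0
Solving gives x = -1.
Check: H·(-1, 1) = (-9, 9) = 9·(-1, 1).

-1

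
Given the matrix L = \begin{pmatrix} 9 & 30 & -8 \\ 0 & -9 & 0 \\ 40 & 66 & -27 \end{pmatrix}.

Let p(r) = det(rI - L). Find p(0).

p(0) = det(0·I − L) = det(−L) = (−1)^3·det(L).
det(L) = -693, so p(0) = 693.

693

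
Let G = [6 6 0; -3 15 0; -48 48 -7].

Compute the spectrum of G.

Set up det(μI - G) = 0.
Expanding along the first row, p(μ) = μ^3 - 14μ^2 - 39μ + 756.
Rational-root test: μ = 9 gives p(9) = 0.
Dividing by (μ - 9) leaves μ^2 - 5μ - 84.
The quadratic factors as (μ + 7)·(μ - 12).
Eigenvalues: -7, 9, 12.

-7, 9, 12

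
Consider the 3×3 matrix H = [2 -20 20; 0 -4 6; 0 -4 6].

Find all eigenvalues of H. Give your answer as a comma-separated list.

The characteristic polynomial is p(s) = det(sI - H).
Cofactor expansion gives p(s) = s^3 - 4s^2 + 4s.
Rational-root test: s = 0 gives p(0) = 0.
Factor out s: p(s) = s·(s^2 - 4s + 4).
The quadratic factor is (s - 2)^2.
Eigenvalues: 0, 2, 2.

0, 2, 2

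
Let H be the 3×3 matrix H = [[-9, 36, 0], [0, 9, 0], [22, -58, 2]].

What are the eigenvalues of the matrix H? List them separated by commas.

-9, 2, 9

Set up det(μI - H) = 0.
Expanding the 3×3 determinant: p(μ) = μ^3 - 2μ^2 - 81μ + 162.
Since p(9) = 0, μ = 9 is a root.
Dividing by (μ - 9) leaves μ^2 + 7μ - 18.
The quadratic factors as (μ + 9)·(μ - 2).
Eigenvalues: -9, 2, 9.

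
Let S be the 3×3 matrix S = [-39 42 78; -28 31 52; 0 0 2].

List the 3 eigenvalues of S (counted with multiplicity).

-11, 2, 3

The characteristic polynomial is p(t) = det(tI - S).
Expanding along the first row, p(t) = t^3 + 6t^2 - 49t + 66.
Since p(3) = 0, t = 3 is a root.
Dividing by (t - 3) leaves t^2 + 9t - 22.
The quadratic factors as (t + 11)·(t - 2).
Eigenvalues: -11, 2, 3.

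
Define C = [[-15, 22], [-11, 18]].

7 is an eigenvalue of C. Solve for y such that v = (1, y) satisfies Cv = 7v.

1

We need (C - 7I)v = 0.
C - 7I = [[-22, 22], [-11, 11]].
Row 1: (-22)·1 + (22)·y = 0
Row 2: (-11)·1 + (11)·y = 0
Solving gives y = 1.
Check: C·(1, 1) = (7, 7) = 7·(1, 1).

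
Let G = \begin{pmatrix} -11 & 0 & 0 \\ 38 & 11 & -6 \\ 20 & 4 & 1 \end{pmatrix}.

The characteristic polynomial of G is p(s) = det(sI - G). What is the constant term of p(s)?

p(s) = s^3 - s^2 - 97s + 385.
The constant term is 385.

385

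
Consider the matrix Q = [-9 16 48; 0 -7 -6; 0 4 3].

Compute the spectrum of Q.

The characteristic polynomial is p(μ) = det(μI - Q).
Cofactor expansion gives p(μ) = μ^3 + 13μ^2 + 39μ + 27.
Try μ = -3: p(-3) = 0, so -3 is a root.
Factor out (μ + 3): p(μ) = (μ + 3)·(μ^2 + 10μ + 9).
The quadratic factors as (μ + 9)·(μ + 1).
Eigenvalues: -9, -3, -1.

-9, -3, -1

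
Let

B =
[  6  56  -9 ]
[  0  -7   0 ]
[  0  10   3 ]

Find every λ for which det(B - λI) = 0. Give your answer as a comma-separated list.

Compute the characteristic polynomial p(λ) = det(λI - B).
Expanding along the first row, p(λ) = λ^3 - 2λ^2 - 45λ + 126.
Rational-root test: λ = 3 gives p(3) = 0.
Dividing by (λ - 3) leaves λ^2 + λ - 42.
The quadratic factors as (λ + 7)·(λ - 6).
Eigenvalues: -7, 3, 6.

-7, 3, 6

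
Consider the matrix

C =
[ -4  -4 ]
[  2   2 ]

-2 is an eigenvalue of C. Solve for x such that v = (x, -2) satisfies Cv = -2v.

We need (C + 2I)v = 0.
C + 2I = [[-2, -4], [2, 4]].
Row 1: (-2)·x + (-4)·-2 = 0
Row 2: (2)·x + (4)·-2 = 0
Solving gives x = 4.
Check: C·(4, -2) = (-8, 4) = -2·(4, -2).

4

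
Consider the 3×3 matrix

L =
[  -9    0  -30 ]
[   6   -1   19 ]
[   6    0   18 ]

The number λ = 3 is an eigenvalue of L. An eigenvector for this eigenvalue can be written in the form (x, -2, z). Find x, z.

We need (L - 3I)v = 0.
L - 3I = [[-12, 0, -30], [6, -4, 19], [6, 0, 15]].
Row 1: (-12)·x + (0)·-2 + (-30)·z = 0
Row 2: (6)·x + (-4)·-2 + (19)·z = 0
Row 3: (6)·x + (0)·-2 + (15)·z = 0
Solving gives x = 5, z = -2.
Check: L·(5, -2, -2) = (15, -6, -6) = 3·(5, -2, -2).

5, -2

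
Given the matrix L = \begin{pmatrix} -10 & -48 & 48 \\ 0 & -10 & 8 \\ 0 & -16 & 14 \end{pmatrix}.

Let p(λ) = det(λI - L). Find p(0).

p(0) = det(0·I − L) = det(−L) = (−1)^3·det(L).
det(L) = 120, so p(0) = -120.

-120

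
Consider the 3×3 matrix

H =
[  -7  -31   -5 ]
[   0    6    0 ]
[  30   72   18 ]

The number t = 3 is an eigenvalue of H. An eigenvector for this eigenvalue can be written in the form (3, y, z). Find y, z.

0, -6

We need (H - 3I)v = 0.
H - 3I = [[-10, -31, -5], [0, 3, 0], [30, 72, 15]].
Row 1: (-10)·3 + (-31)·y + (-5)·z = 0
Row 2: (0)·3 + (3)·y + (0)·z = 0
Row 3: (30)·3 + (72)·y + (15)·z = 0
Solving gives y = 0, z = -6.
Check: H·(3, 0, -6) = (9, 0, -18) = 3·(3, 0, -6).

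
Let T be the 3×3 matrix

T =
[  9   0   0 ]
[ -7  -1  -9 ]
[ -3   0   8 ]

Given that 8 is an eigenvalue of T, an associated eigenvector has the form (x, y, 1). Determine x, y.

0, -1

We need (T - 8I)v = 0.
T - 8I = [[1, 0, 0], [-7, -9, -9], [-3, 0, 0]].
Row 1: (1)·x + (0)·y + (0)·1 = 0
Row 2: (-7)·x + (-9)·y + (-9)·1 = 0
Row 3: (-3)·x + (0)·y + (0)·1 = 0
Solving gives x = 0, y = -1.
Check: T·(0, -1, 1) = (0, -8, 8) = 8·(0, -1, 1).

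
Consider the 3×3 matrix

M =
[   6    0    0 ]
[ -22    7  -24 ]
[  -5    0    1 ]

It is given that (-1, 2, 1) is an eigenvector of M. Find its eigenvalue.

Compute Mv: M·(-1, 2, 1) = (-6, 12, 6).
Since Mv = λv, compare component 1: -6 = λ·-1, so λ = 6.

6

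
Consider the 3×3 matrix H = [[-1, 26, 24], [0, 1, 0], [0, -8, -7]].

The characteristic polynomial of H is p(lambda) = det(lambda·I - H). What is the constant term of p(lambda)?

p(lambda) = lambda^3 + 7·lambda^2 - lambda - 7.
The constant term is -7.

-7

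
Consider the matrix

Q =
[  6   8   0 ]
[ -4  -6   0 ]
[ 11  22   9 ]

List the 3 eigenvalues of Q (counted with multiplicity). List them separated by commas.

-2, 2, 9

Compute the characteristic polynomial p(λ) = det(λI - Q).
Expanding the 3×3 determinant: p(λ) = λ^3 - 9λ^2 - 4λ + 36.
Since p(-2) = 0, λ = -2 is a root.
Dividing by (λ + 2) leaves λ^2 - 11λ + 18.
The quadratic factors as (λ - 2)·(λ - 9).
Eigenvalues: -2, 2, 9.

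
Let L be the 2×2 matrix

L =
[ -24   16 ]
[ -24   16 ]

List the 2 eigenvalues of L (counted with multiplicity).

det(L - sI) = (-24 - s)(16 - s) - (16)·(-24) = s^2 + 8s.
This factors as (s + 8)·s = 0.
Eigenvalues: -8, 0.

-8, 0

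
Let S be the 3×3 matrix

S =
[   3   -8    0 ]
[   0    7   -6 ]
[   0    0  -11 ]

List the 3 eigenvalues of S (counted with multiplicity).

-11, 3, 7

S is upper triangular, so its eigenvalues are the diagonal entries.
Diagonal: 3, 7, -11.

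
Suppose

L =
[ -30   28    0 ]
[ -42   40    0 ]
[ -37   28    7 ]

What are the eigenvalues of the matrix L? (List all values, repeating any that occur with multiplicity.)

-2, 7, 12

Compute the characteristic polynomial p(μ) = det(μI - L).
Expanding along the first row, p(μ) = μ^3 - 17μ^2 + 46μ + 168.
Since p(-2) = 0, μ = -2 is a root.
Factor out (μ + 2): p(μ) = (μ + 2)·(μ^2 - 19μ + 84).
The quadratic factors as (μ - 7)·(μ - 12).
Eigenvalues: -2, 7, 12.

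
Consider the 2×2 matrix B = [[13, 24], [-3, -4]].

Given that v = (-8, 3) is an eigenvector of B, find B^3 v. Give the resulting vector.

(-512, 192)

First find the eigenvalue: Bv = (-32, 12) = 4·(-8, 3), so λ = 4.
Then B^3 v = λ^3·v = 4^3·(-8, 3) = 64·(-8, 3) = (-512, 192).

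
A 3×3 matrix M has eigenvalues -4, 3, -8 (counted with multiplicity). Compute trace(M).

trace(M) is the sum of the eigenvalues: (-4) + (3) + (-8) = -9.

-9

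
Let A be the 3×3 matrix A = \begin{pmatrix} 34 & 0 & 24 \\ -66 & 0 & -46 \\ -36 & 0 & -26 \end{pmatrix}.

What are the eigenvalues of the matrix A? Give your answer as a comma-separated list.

-2, 0, 10

The characteristic polynomial is p(s) = det(sI - A).
Cofactor expansion gives p(s) = s^3 - 8s^2 - 20s.
Try s = 0: p(0) = 0, so 0 is a root.
Factor out s: p(s) = s·(s^2 - 8s - 20).
The quadratic factors as (s + 2)·(s - 10).
Eigenvalues: -2, 0, 10.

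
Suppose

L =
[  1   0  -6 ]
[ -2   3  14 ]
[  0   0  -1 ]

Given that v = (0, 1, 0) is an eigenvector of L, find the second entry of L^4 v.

First find the eigenvalue: Lv = (0, 3, 0) = 3·(0, 1, 0), so λ = 3.
Then L^4 v = λ^4·v = 3^4·(0, 1, 0) = 81·(0, 1, 0) = (0, 81, 0).

81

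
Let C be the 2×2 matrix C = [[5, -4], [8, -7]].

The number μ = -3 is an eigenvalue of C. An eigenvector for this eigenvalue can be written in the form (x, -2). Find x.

We need (C + 3I)v = 0.
C + 3I = [[8, -4], [8, -4]].
Row 1: (8)·x + (-4)·-2 = 0
Row 2: (8)·x + (-4)·-2 = 0
Solving gives x = -1.
Check: C·(-1, -2) = (3, 6) = -3·(-1, -2).

-1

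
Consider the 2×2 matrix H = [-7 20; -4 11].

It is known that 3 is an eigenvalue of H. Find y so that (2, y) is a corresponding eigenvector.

1

We need (H - 3I)v = 0.
H - 3I = [[-10, 20], [-4, 8]].
Row 1: (-10)·2 + (20)·y = 0
Row 2: (-4)·2 + (8)·y = 0
Solving gives y = 1.
Check: H·(2, 1) = (6, 3) = 3·(2, 1).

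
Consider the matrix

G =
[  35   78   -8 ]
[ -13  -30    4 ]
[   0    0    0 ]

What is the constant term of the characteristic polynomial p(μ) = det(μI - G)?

p(0) = det(0·I − G) = det(−G) = (−1)^3·det(G).
det(G) = 0, so p(0) = 0.

0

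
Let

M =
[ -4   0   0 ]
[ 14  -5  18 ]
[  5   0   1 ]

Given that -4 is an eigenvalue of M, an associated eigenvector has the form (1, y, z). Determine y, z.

We need (M + 4I)v = 0.
M + 4I = [[0, 0, 0], [14, -1, 18], [5, 0, 5]].
Row 1: (0)·1 + (0)·y + (0)·z = 0
Row 2: (14)·1 + (-1)·y + (18)·z = 0
Row 3: (5)·1 + (0)·y + (5)·z = 0
Solving gives y = -4, z = -1.
Check: M·(1, -4, -1) = (-4, 16, 4) = -4·(1, -4, -1).

-4, -1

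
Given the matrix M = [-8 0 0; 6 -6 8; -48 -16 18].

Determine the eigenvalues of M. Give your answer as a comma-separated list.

-8, 2, 10

Set up det(sI - M) = 0.
Expanding the 3×3 determinant: p(s) = s^3 - 4s^2 - 76s + 160.
Rational-root test: s = 10 gives p(10) = 0.
Factor out (s - 10): p(s) = (s - 10)·(s^2 + 6s - 16).
The quadratic factors as (s + 8)·(s - 2).
Eigenvalues: -8, 2, 10.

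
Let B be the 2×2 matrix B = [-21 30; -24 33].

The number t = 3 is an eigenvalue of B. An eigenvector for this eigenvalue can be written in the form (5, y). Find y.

4

We need (B - 3I)v = 0.
B - 3I = [[-24, 30], [-24, 30]].
Row 1: (-24)·5 + (30)·y = 0
Row 2: (-24)·5 + (30)·y = 0
Solving gives y = 4.
Check: B·(5, 4) = (15, 12) = 3·(5, 4).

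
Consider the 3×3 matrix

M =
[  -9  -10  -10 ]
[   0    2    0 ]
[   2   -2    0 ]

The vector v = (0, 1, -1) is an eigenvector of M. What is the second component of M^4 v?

16

First find the eigenvalue: Mv = (0, 2, -2) = 2·(0, 1, -1), so λ = 2.
Then M^4 v = λ^4·v = 2^4·(0, 1, -1) = 16·(0, 1, -1) = (0, 16, -16).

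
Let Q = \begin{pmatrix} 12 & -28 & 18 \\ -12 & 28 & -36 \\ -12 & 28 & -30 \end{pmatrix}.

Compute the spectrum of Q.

The characteristic polynomial is p(t) = det(tI - Q).
Cofactor expansion gives p(t) = t^3 - 10t^2 + 24t.
Try t = 6: p(6) = 0, so 6 is a root.
Factor out (t - 6): p(t) = (t - 6)·(t^2 - 4t).
The quadratic factors as t·(t - 4).
Eigenvalues: 0, 4, 6.

0, 4, 6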